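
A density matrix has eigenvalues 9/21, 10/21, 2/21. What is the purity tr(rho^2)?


tr(rho^2) = sum of eigenvalues squared
= (9/21)^2 + (10/21)^2 + (2/21)^2
= (81 + 100 + 4) / 441
= 185/441
= 0.4195

0.4195


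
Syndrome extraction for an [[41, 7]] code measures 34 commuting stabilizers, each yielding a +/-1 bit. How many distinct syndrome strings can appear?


Each stabilizer generator gives a binary (+1 or -1) measurement outcome.
With 34 independent generators:
Total syndromes = 2^34
= 17179869184

17179869184


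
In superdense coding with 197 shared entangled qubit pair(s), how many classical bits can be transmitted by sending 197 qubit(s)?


Superdense coding allows 2 classical bits per shared entangled pair.
197 pair(s) -> 2 * 197 = 394 classical bits

394


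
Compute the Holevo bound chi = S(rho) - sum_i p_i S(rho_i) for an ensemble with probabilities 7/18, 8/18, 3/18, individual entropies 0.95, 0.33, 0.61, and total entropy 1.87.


chi = S(rho) - sum_i p_i * S(rho_i)
Weighted entropy = 7/18 * 0.95 + 8/18 * 0.33 + 3/18 * 0.61
= 0.6178
chi = 1.87 - 0.6178
= 1.2522

1.2522


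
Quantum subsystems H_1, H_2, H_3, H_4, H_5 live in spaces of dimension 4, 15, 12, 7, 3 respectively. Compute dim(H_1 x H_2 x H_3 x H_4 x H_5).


dim(H_1 x H_2 x H_3 x H_4 x H_5) = 4 * 15 * 12 * 7 * 3
= 60 * 12 * 7 * 3
= 720 * 7 * 3
= 5040 * 3
= 15120

15120


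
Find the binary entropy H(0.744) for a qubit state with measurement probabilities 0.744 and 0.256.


S = -p*log2(p) - (1-p)*log2(1-p)
p = 0.7440, 1-p = 0.2560
= -0.7440 * log2(0.7440) - 0.2560 * log2(0.2560)
= -(-0.3174) - (-0.5032)
= 0.8207

0.8207


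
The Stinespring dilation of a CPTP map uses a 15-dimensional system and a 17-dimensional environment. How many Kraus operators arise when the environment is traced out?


Tracing out the environment in an orthonormal basis {|i>_E} gives Kraus operators K_i = <i|_E U |0>_E.
Number of Kraus operators = dim(H_env) = d_env
= 17

17


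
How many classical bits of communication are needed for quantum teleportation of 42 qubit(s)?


Quantum teleportation requires 2 classical bits per qubit teleported.
42 qubit(s) -> 2 * 42 = 84 classical bits

84


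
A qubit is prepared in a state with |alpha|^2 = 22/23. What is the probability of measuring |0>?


|alpha|^2 = 22/23 = 0.9565
|beta|^2 = 1 - 22/23 = 1/23 = 0.0435
P(|0>) = |alpha|^2 = 0.9565

0.9565


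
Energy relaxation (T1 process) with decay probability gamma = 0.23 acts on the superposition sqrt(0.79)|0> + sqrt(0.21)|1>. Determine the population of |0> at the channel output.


For amplitude damping with parameter gamma on state sqrt(a)|0> + sqrt(b)|1>:
alpha^2 = 0.79, beta^2 = 0.21
P(|0>) = alpha^2 + gamma * beta^2
= 0.79 + 0.23 * 0.21
= 0.79 + 0.0483
= 0.8383

0.8383


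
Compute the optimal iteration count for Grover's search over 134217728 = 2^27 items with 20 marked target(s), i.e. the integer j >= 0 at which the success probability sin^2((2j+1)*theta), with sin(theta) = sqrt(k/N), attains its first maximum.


After j Grover iterations the success probability is P(j) = sin^2((2j+1)*theta), where sin(theta) = sqrt(k/N).
N = 2^27 = 134217728, k = 20
sin(theta) = sqrt(k/N) = 0.0003860202222
theta = arcsin(sqrt(k/N)) = 0.0003860202318 rad
P(j) reaches its first maximum when (2j+1)*theta is as close as possible to pi/2, i.e. j = round(pi/(4*theta) - 1/2).
pi/(4*theta) - 1/2 = 2034.1036
(For comparison, the common estimate pi/4 * sqrt(N/k) = 2034.6037; the exact maximiser is used here.)
Optimal iterations = 2034

2034


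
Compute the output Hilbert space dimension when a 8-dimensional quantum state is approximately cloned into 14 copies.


Output space = H^(tensor 14) where dim(H) = 8
dim = 8^14
= 64 (after 2 factors)
= 512 (after 3 factors)
= 4096 (after 4 factors)
= 32768 (after 5 factors)
= 262144 (after 6 factors)
= 2097152 (after 7 factors)
= 16777216 (after 8 factors)
= 134217728 (after 9 factors)
= 1073741824 (after 10 factors)
= 8589934592 (after 11 factors)
= 68719476736 (after 12 factors)
= 549755813888 (after 13 factors)
= 4398046511104 (after 14 factors)
= 4398046511104

4398046511104


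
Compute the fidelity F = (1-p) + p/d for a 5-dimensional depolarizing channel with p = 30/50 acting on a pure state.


F = (1-p) + p/d
= (1 - 0.6000) + 0.6000/5
= 0.4000 + 0.1200
= 0.5200

0.5200


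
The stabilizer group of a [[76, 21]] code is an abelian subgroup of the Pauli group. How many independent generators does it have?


For an [[n,k]] stabilizer code:
Number of stabilizer generators = n - k
= 76 - 21
= 55

55


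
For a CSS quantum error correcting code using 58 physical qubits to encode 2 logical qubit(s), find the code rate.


Code rate R = k/n
= 2/58
= 0.0345

0.0345


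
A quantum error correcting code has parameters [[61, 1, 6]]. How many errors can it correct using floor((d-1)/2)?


Code parameters: [[61, 1, 6]], distance d = 6.
Number of correctable errors = floor((d-1)/2)
= floor((6 - 1)/2)
= floor(5/2)
= 2

2


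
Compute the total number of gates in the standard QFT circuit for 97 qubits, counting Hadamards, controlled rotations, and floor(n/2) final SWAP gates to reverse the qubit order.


Hadamard gates: 97
Controlled rotations: n*(n-1)/2 = 97*96/2 = 4656
SWAP gates: floor(n/2) = floor(97/2) = 48
Total = 97 + 4656 + 48
= 4801

4801


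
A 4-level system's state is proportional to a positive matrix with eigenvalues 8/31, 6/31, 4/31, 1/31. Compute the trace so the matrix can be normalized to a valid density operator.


tr(M) = sum of eigenvalues
= 8/31 + 6/31 + 4/31 + 1/31
= 19/31
= 0.6129

0.6129


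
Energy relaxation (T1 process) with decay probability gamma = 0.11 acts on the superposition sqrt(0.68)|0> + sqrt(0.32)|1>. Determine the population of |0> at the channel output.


For amplitude damping with parameter gamma on state sqrt(a)|0> + sqrt(b)|1>:
alpha^2 = 0.68, beta^2 = 0.32
P(|0>) = alpha^2 + gamma * beta^2
= 0.68 + 0.11 * 0.32
= 0.68 + 0.0352
= 0.7152

0.7152


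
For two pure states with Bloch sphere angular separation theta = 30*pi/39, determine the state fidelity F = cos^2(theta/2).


For states separated by angle theta on Bloch sphere:
F = cos^2(theta/2)
theta = 30*pi/39 = 2.4166
theta/2 = 1.2083
cos(theta/2) = 0.3546
F = 0.1257

0.1257


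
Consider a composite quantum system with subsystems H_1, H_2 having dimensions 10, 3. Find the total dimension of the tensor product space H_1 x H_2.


dim(H_1 x H_2) = 10 * 3
= 30

30


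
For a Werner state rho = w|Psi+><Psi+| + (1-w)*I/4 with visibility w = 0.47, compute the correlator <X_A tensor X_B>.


|Psi+> = (|01> + |10>)/sqrt(2)
For the pure Bell state, <X_A X_B> = +1 (Bell-state Pauli correlator).
The maximally-mixed part I/4 has tr(I/4 * P tensor P) = 0 for any traceless Pauli P.
So <X_A X_B>_rho = w * (+1) + (1 - w) * 0
= 0.47 * (+1)
= 0.4700

0.4700


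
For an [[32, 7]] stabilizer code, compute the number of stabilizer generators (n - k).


For an [[n,k]] stabilizer code:
Number of stabilizer generators = n - k
= 32 - 7
= 25

25


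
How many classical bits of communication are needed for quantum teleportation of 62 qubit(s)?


Quantum teleportation requires 2 classical bits per qubit teleported.
62 qubit(s) -> 2 * 62 = 124 classical bits

124


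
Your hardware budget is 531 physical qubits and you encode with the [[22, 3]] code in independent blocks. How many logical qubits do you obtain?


Each code block uses 22 physical qubits for 3 logical qubit(s).
Number of complete blocks = floor(531 / 22) = 24
Logical qubits = 24 * 3
= 72

72


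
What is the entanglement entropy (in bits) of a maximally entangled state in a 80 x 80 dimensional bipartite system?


For a maximally entangled state in d x d:
S = log2(d) = log2(80)
= 6.3219

6.3219


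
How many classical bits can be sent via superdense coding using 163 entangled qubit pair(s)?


Superdense coding allows 2 classical bits per shared entangled pair.
163 pair(s) -> 2 * 163 = 326 classical bits

326


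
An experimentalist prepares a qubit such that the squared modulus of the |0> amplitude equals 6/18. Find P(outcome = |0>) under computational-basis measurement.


|alpha|^2 = 6/18 = 0.3333
|beta|^2 = 1 - 6/18 = 12/18 = 0.6667
P(|0>) = |alpha|^2 = 0.3333

0.3333


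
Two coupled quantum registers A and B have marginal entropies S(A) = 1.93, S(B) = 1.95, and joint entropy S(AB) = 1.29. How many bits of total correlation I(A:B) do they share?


I(A:B) = S(A) + S(B) - S(AB)
= 1.93 + 1.95 - 1.29
= 2.5900

2.5900


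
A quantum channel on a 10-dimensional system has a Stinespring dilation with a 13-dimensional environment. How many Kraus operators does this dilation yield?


Tracing out the environment in an orthonormal basis {|i>_E} gives Kraus operators K_i = <i|_E U |0>_E.
Number of Kraus operators = dim(H_env) = d_env
= 13

13


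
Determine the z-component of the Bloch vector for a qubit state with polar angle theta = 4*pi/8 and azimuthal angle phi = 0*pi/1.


theta = 1.5708, phi = 0.0000
r_z = cos(theta) = 0.0000

0.0000


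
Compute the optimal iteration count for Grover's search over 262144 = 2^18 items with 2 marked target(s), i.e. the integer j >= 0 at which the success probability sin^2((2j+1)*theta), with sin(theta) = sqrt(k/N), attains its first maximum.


After j Grover iterations the success probability is P(j) = sin^2((2j+1)*theta), where sin(theta) = sqrt(k/N).
N = 2^18 = 262144, k = 2
sin(theta) = sqrt(k/N) = 0.002762135864
theta = arcsin(sqrt(k/N)) = 0.002762139376 rad
P(j) reaches its first maximum when (2j+1)*theta is as close as possible to pi/2, i.e. j = round(pi/(4*theta) - 1/2).
pi/(4*theta) - 1/2 = 283.8441
(For comparison, the common estimate pi/4 * sqrt(N/k) = 284.3445; the exact maximiser is used here.)
Optimal iterations = 284

284


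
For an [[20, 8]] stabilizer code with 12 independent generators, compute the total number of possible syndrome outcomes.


Each stabilizer generator gives a binary (+1 or -1) measurement outcome.
With 12 independent generators:
Total syndromes = 2^12
= 4096

4096


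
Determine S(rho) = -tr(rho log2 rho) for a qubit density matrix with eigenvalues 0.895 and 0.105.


S = -p*log2(p) - (1-p)*log2(1-p)
p = 0.8950, 1-p = 0.1050
= -0.8950 * log2(0.8950) - 0.1050 * log2(0.1050)
= -(-0.1432) - (-0.3414)
= 0.4846

0.4846


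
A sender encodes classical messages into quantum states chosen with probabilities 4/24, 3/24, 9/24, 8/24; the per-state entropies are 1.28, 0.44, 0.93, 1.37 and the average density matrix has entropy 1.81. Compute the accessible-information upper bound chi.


chi = S(rho) - sum_i p_i * S(rho_i)
Weighted entropy = 4/24 * 1.28 + 3/24 * 0.44 + 9/24 * 0.93 + 8/24 * 1.37
= 1.0737
chi = 1.81 - 1.0737
= 0.7363

0.7363


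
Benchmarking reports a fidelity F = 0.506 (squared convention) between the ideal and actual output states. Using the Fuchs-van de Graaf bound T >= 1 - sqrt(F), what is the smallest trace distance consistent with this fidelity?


Fuchs-van de Graaf (squared-fidelity convention): 1 - sqrt(F) <= T <= sqrt(1 - F).
Lower bound: T >= 1 - sqrt(F)
sqrt(F) = sqrt(0.506) = 0.7113
T >= 1 - 0.7113
T >= 0.2887

0.2887


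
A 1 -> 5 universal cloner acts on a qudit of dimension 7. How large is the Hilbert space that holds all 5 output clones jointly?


Output space = H^(tensor 5) where dim(H) = 7
dim = 7^5
= 49 (after 2 factors)
= 343 (after 3 factors)
= 2401 (after 4 factors)
= 16807 (after 5 factors)
= 16807

16807


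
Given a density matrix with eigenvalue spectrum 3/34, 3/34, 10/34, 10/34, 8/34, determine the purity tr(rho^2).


tr(rho^2) = sum of eigenvalues squared
= (3/34)^2 + (3/34)^2 + (10/34)^2 + (10/34)^2 + (8/34)^2
= (9 + 9 + 100 + 100 + 64) / 1156
= 282/1156
= 0.2439

0.2439


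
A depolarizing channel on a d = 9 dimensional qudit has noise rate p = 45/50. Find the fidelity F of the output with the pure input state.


F = (1-p) + p/d
= (1 - 0.9000) + 0.9000/9
= 0.1000 + 0.1000
= 0.2000

0.2000


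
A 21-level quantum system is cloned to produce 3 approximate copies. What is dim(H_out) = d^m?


Output space = H^(tensor 3) where dim(H) = 21
dim = 21^3
= 441 (after 2 factors)
= 9261 (after 3 factors)
= 9261

9261


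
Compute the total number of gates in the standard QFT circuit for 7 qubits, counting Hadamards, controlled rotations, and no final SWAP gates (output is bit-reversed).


Hadamard gates: 7
Controlled rotations: n*(n-1)/2 = 7*6/2 = 21
SWAP gates: 0 (omitted)
Total = 7 + 21
= 28

28


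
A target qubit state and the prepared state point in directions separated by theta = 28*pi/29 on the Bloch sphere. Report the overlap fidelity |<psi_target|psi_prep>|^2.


For states separated by angle theta on Bloch sphere:
F = cos^2(theta/2)
theta = 28*pi/29 = 3.0333
theta/2 = 1.5166
cos(theta/2) = 0.0541
F = 0.0029

0.0029


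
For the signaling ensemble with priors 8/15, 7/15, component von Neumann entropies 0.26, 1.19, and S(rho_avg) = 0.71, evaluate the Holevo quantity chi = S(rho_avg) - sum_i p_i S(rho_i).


chi = S(rho) - sum_i p_i * S(rho_i)
Weighted entropy = 8/15 * 0.26 + 7/15 * 1.19
= 0.6940
chi = 0.71 - 0.6940
= 0.0160

0.0160


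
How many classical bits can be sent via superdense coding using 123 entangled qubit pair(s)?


Superdense coding allows 2 classical bits per shared entangled pair.
123 pair(s) -> 2 * 123 = 246 classical bits

246


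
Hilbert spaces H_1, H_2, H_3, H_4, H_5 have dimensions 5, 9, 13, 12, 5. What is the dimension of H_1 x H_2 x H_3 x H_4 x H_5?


dim(H_1 x H_2 x H_3 x H_4 x H_5) = 5 * 9 * 13 * 12 * 5
= 45 * 13 * 12 * 5
= 585 * 12 * 5
= 7020 * 5
= 35100

35100


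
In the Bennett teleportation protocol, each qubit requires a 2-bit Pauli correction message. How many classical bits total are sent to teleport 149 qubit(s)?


Quantum teleportation requires 2 classical bits per qubit teleported.
149 qubit(s) -> 2 * 149 = 298 classical bits

298


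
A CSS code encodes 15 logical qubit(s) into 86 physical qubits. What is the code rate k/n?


Code rate R = k/n
= 15/86
= 0.1744

0.1744


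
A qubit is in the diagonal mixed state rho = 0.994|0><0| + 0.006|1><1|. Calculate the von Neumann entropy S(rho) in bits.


S = -p*log2(p) - (1-p)*log2(1-p)
p = 0.9940, 1-p = 0.0060
= -0.9940 * log2(0.9940) - 0.0060 * log2(0.0060)
= -(-0.0086) - (-0.0443)
= 0.0529

0.0529


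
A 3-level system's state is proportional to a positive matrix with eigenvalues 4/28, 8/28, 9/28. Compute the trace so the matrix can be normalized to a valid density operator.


tr(M) = sum of eigenvalues
= 4/28 + 8/28 + 9/28
= 21/28
= 0.7500

0.7500


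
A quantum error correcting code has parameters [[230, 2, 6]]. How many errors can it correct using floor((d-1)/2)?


Code parameters: [[230, 2, 6]], distance d = 6.
Number of correctable errors = floor((d-1)/2)
= floor((6 - 1)/2)
= floor(5/2)
= 2

2


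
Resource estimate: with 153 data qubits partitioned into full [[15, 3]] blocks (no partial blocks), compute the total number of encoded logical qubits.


Each code block uses 15 physical qubits for 3 logical qubit(s).
Number of complete blocks = floor(153 / 15) = 10
Logical qubits = 10 * 3
= 30

30


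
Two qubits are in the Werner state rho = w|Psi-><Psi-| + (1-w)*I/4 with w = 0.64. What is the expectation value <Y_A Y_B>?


|Psi-> = (|01> - |10>)/sqrt(2)
For the pure Bell state, <Y_A Y_B> = -1 (Bell-state Pauli correlator).
The maximally-mixed part I/4 has tr(I/4 * P tensor P) = 0 for any traceless Pauli P.
So <Y_A Y_B>_rho = w * (-1) + (1 - w) * 0
= 0.64 * (-1)
= -0.6400

-0.6400


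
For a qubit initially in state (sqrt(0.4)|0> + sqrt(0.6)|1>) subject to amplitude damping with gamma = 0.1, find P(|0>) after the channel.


For amplitude damping with parameter gamma on state sqrt(a)|0> + sqrt(b)|1>:
alpha^2 = 0.4, beta^2 = 0.6
P(|0>) = alpha^2 + gamma * beta^2
= 0.4 + 0.1 * 0.6
= 0.4 + 0.0600
= 0.4600

0.4600


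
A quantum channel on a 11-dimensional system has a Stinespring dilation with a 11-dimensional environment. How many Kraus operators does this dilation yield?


Tracing out the environment in an orthonormal basis {|i>_E} gives Kraus operators K_i = <i|_E U |0>_E.
Number of Kraus operators = dim(H_env) = d_env
= 11

11


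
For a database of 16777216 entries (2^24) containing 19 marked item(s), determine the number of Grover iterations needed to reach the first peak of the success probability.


After j Grover iterations the success probability is P(j) = sin^2((2j+1)*theta), where sin(theta) = sqrt(k/N).
N = 2^24 = 16777216, k = 19
sin(theta) = sqrt(k/N) = 0.001064184312
theta = arcsin(sqrt(k/N)) = 0.001064184513 rad
P(j) reaches its first maximum when (2j+1)*theta is as close as possible to pi/2, i.e. j = round(pi/(4*theta) - 1/2).
pi/(4*theta) - 1/2 = 737.5282
(For comparison, the common estimate pi/4 * sqrt(N/k) = 738.0283; the exact maximiser is used here.)
Optimal iterations = 738

738


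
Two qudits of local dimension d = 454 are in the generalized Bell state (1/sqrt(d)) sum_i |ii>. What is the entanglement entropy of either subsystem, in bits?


For a maximally entangled state in d x d:
S = log2(d) = log2(454)
= 8.8265

8.8265


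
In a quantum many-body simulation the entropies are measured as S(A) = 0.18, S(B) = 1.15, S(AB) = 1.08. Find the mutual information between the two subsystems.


I(A:B) = S(A) + S(B) - S(AB)
= 0.18 + 1.15 - 1.08
= 0.2500

0.2500


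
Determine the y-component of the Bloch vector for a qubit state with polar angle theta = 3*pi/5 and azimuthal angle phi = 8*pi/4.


theta = 1.8850, phi = 6.2832
r_y = sin(theta)*sin(phi) = 0.9511 * 0.0000
r_y = 0.0000

0.0000


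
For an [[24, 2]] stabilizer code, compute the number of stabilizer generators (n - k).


For an [[n,k]] stabilizer code:
Number of stabilizer generators = n - k
= 24 - 2
= 22

22


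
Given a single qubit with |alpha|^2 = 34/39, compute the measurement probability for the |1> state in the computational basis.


|alpha|^2 = 34/39 = 0.8718
|beta|^2 = 1 - 34/39 = 5/39 = 0.1282
P(|1>) = |beta|^2 = 0.1282

0.1282


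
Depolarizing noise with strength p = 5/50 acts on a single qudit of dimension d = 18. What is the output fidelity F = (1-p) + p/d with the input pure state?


F = (1-p) + p/d
= (1 - 0.1000) + 0.1000/18
= 0.9000 + 0.0056
= 0.9056

0.9056


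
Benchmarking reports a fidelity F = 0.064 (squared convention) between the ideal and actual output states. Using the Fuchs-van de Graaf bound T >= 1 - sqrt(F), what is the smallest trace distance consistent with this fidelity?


Fuchs-van de Graaf (squared-fidelity convention): 1 - sqrt(F) <= T <= sqrt(1 - F).
Lower bound: T >= 1 - sqrt(F)
sqrt(F) = sqrt(0.064) = 0.2530
T >= 1 - 0.2530
T >= 0.7470

0.7470


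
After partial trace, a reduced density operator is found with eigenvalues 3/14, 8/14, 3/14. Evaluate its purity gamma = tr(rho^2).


tr(rho^2) = sum of eigenvalues squared
= (3/14)^2 + (8/14)^2 + (3/14)^2
= (9 + 64 + 9) / 196
= 82/196
= 0.4184

0.4184


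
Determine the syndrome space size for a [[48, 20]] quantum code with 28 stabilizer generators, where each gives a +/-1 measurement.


Each stabilizer generator gives a binary (+1 or -1) measurement outcome.
With 28 independent generators:
Total syndromes = 2^28
= 268435456

268435456


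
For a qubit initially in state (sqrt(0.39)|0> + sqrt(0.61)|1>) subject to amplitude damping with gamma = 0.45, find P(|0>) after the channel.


For amplitude damping with parameter gamma on state sqrt(a)|0> + sqrt(b)|1>:
alpha^2 = 0.39, beta^2 = 0.61
P(|0>) = alpha^2 + gamma * beta^2
= 0.39 + 0.45 * 0.61
= 0.39 + 0.2745
= 0.6645

0.6645


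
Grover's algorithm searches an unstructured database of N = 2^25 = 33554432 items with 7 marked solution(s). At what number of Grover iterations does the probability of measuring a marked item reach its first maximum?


After j Grover iterations the success probability is P(j) = sin^2((2j+1)*theta), where sin(theta) = sqrt(k/N).
N = 2^25 = 33554432, k = 7
sin(theta) = sqrt(k/N) = 0.0004567452865
theta = arcsin(sqrt(k/N)) = 0.0004567453024 rad
P(j) reaches its first maximum when (2j+1)*theta is as close as possible to pi/2, i.e. j = round(pi/(4*theta) - 1/2).
pi/(4*theta) - 1/2 = 1719.0539
(For comparison, the common estimate pi/4 * sqrt(N/k) = 1719.5540; the exact maximiser is used here.)
Optimal iterations = 1719

1719


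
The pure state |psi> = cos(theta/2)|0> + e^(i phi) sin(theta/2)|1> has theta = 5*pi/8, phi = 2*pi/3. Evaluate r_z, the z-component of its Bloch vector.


theta = 1.9635, phi = 2.0944
r_z = cos(theta) = -0.3827

-0.3827


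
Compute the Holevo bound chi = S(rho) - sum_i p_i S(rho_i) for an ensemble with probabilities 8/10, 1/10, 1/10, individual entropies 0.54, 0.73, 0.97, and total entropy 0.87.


chi = S(rho) - sum_i p_i * S(rho_i)
Weighted entropy = 8/10 * 0.54 + 1/10 * 0.73 + 1/10 * 0.97
= 0.6020
chi = 0.87 - 0.6020
= 0.2680

0.2680


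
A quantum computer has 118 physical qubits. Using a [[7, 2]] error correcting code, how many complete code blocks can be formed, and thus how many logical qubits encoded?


Each code block uses 7 physical qubits for 2 logical qubit(s).
Number of complete blocks = floor(118 / 7) = 16
Logical qubits = 16 * 2
= 32

32


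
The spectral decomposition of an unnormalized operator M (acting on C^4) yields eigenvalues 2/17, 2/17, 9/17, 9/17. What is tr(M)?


tr(M) = sum of eigenvalues
= 2/17 + 2/17 + 9/17 + 9/17
= 22/17
= 1.2941

1.2941


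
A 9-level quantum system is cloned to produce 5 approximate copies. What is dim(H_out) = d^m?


Output space = H^(tensor 5) where dim(H) = 9
dim = 9^5
= 81 (after 2 factors)
= 729 (after 3 factors)
= 6561 (after 4 factors)
= 59049 (after 5 factors)
= 59049

59049


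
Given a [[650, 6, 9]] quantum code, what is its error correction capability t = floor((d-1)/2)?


Code parameters: [[650, 6, 9]], distance d = 9.
Number of correctable errors = floor((d-1)/2)
= floor((9 - 1)/2)
= floor(8/2)
= 4

4


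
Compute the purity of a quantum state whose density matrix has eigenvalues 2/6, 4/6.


tr(rho^2) = sum of eigenvalues squared
= (2/6)^2 + (4/6)^2
= (4 + 16) / 36
= 20/36
= 0.5556

0.5556


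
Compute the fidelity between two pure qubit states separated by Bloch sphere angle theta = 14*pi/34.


For states separated by angle theta on Bloch sphere:
F = cos^2(theta/2)
theta = 14*pi/34 = 1.2936
theta/2 = 0.6468
cos(theta/2) = 0.7980
F = 0.6368

0.6368


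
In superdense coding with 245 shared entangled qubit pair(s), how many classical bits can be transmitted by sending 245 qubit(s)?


Superdense coding allows 2 classical bits per shared entangled pair.
245 pair(s) -> 2 * 245 = 490 classical bits

490


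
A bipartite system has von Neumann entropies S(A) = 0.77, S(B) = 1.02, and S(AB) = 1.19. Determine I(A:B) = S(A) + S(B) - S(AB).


I(A:B) = S(A) + S(B) - S(AB)
= 0.77 + 1.02 - 1.19
= 0.6000

0.6000


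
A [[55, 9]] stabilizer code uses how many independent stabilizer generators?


For an [[n,k]] stabilizer code:
Number of stabilizer generators = n - k
= 55 - 9
= 46

46


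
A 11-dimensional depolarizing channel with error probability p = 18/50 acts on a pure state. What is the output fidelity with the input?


F = (1-p) + p/d
= (1 - 0.3600) + 0.3600/11
= 0.6400 + 0.0327
= 0.6727

0.6727


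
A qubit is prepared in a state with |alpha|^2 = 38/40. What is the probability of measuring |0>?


|alpha|^2 = 38/40 = 0.9500
|beta|^2 = 1 - 38/40 = 2/40 = 0.0500
P(|0>) = |alpha|^2 = 0.9500

0.9500


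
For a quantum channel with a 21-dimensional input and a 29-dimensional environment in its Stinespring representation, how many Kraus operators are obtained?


Tracing out the environment in an orthonormal basis {|i>_E} gives Kraus operators K_i = <i|_E U |0>_E.
Number of Kraus operators = dim(H_env) = d_env
= 29

29


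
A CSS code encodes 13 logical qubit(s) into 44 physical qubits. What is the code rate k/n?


Code rate R = k/n
= 13/44
= 0.2955

0.2955


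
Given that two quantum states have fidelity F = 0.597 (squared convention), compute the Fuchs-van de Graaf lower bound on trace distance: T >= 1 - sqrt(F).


Fuchs-van de Graaf (squared-fidelity convention): 1 - sqrt(F) <= T <= sqrt(1 - F).
Lower bound: T >= 1 - sqrt(F)
sqrt(F) = sqrt(0.597) = 0.7727
T >= 1 - 0.7727
T >= 0.2273

0.2273


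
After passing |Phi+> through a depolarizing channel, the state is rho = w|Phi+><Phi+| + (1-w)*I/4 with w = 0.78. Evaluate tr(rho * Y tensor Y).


|Phi+> = (|00> + |11>)/sqrt(2)
For the pure Bell state, <Y_A Y_B> = -1 (Bell-state Pauli correlator).
The maximally-mixed part I/4 has tr(I/4 * P tensor P) = 0 for any traceless Pauli P.
So <Y_A Y_B>_rho = w * (-1) + (1 - w) * 0
= 0.78 * (-1)
= -0.7800

-0.7800


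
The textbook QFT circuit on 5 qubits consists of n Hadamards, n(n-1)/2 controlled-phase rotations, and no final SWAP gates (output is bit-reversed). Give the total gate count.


Hadamard gates: 5
Controlled rotations: n*(n-1)/2 = 5*4/2 = 10
SWAP gates: 0 (omitted)
Total = 5 + 10
= 15

15


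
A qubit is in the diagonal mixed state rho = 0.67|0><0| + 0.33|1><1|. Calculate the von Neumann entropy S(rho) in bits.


S = -p*log2(p) - (1-p)*log2(1-p)
p = 0.6700, 1-p = 0.3300
= -0.6700 * log2(0.6700) - 0.3300 * log2(0.3300)
= -(-0.3871) - (-0.5278)
= 0.9149

0.9149


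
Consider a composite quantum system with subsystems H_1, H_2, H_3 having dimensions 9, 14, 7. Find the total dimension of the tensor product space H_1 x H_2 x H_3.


dim(H_1 x H_2 x H_3) = 9 * 14 * 7
= 126 * 7
= 882

882


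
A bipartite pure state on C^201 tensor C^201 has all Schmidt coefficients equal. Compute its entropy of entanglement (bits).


For a maximally entangled state in d x d:
S = log2(d) = log2(201)
= 7.6511

7.6511


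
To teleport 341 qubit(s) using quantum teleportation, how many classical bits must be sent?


Quantum teleportation requires 2 classical bits per qubit teleported.
341 qubit(s) -> 2 * 341 = 682 classical bits

682


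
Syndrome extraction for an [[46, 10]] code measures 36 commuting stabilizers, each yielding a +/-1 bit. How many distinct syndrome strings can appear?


Each stabilizer generator gives a binary (+1 or -1) measurement outcome.
With 36 independent generators:
Total syndromes = 2^36
= 68719476736

68719476736


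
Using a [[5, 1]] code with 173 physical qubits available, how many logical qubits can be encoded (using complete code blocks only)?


Each code block uses 5 physical qubits for 1 logical qubit(s).
Number of complete blocks = floor(173 / 5) = 34
Logical qubits = 34 * 1
= 34

34


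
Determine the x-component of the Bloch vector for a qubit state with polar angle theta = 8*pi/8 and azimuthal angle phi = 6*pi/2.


theta = 3.1416, phi = 9.4248
r_x = sin(theta)*cos(phi) = 0.0000 * -1.0000
r_x = 0.0000

0.0000


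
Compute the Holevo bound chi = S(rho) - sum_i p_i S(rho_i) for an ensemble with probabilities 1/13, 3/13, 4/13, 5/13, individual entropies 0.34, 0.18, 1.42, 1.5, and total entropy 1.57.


chi = S(rho) - sum_i p_i * S(rho_i)
Weighted entropy = 1/13 * 0.34 + 3/13 * 0.18 + 4/13 * 1.42 + 5/13 * 1.5
= 1.0815
chi = 1.57 - 1.0815
= 0.4885

0.4885


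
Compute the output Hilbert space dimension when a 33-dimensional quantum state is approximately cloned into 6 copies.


Output space = H^(tensor 6) where dim(H) = 33
dim = 33^6
= 1089 (after 2 factors)
= 35937 (after 3 factors)
= 1185921 (after 4 factors)
= 39135393 (after 5 factors)
= 1291467969 (after 6 factors)
= 1291467969

1291467969


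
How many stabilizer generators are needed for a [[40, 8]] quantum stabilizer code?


For an [[n,k]] stabilizer code:
Number of stabilizer generators = n - k
= 40 - 8
= 32

32


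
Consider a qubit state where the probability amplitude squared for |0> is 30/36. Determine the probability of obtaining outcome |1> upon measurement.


|alpha|^2 = 30/36 = 0.8333
|beta|^2 = 1 - 30/36 = 6/36 = 0.1667
P(|1>) = |beta|^2 = 0.1667

0.1667


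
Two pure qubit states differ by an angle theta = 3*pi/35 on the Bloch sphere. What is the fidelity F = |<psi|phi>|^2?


For states separated by angle theta on Bloch sphere:
F = cos^2(theta/2)
theta = 3*pi/35 = 0.2693
theta/2 = 0.1346
cos(theta/2) = 0.9909
F = 0.9820

0.9820


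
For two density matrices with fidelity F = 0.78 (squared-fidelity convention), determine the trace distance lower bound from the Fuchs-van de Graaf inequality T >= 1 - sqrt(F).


Fuchs-van de Graaf (squared-fidelity convention): 1 - sqrt(F) <= T <= sqrt(1 - F).
Lower bound: T >= 1 - sqrt(F)
sqrt(F) = sqrt(0.78) = 0.8832
T >= 1 - 0.8832
T >= 0.1168

0.1168


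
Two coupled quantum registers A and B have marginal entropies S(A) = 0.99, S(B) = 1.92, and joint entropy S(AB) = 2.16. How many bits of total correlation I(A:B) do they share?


I(A:B) = S(A) + S(B) - S(AB)
= 0.99 + 1.92 - 2.16
= 0.7500

0.7500


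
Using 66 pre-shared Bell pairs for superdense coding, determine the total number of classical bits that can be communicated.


Superdense coding allows 2 classical bits per shared entangled pair.
66 pair(s) -> 2 * 66 = 132 classical bits

132


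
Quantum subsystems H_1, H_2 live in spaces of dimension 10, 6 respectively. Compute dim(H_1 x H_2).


dim(H_1 x H_2) = 10 * 6
= 60

60


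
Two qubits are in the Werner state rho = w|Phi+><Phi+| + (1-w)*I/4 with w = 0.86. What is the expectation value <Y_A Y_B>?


|Phi+> = (|00> + |11>)/sqrt(2)
For the pure Bell state, <Y_A Y_B> = -1 (Bell-state Pauli correlator).
The maximally-mixed part I/4 has tr(I/4 * P tensor P) = 0 for any traceless Pauli P.
So <Y_A Y_B>_rho = w * (-1) + (1 - w) * 0
= 0.86 * (-1)
= -0.8600

-0.8600


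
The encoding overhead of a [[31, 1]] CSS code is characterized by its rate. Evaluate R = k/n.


Code rate R = k/n
= 1/31
= 0.0323

0.0323


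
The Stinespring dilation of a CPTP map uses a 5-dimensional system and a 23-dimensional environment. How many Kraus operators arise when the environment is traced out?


Tracing out the environment in an orthonormal basis {|i>_E} gives Kraus operators K_i = <i|_E U |0>_E.
Number of Kraus operators = dim(H_env) = d_env
= 23

23


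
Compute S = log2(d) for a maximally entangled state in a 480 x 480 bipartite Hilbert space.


For a maximally entangled state in d x d:
S = log2(d) = log2(480)
= 8.9069

8.9069


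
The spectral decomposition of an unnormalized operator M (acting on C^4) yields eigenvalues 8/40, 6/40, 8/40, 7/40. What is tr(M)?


tr(M) = sum of eigenvalues
= 8/40 + 6/40 + 8/40 + 7/40
= 29/40
= 0.7250

0.7250


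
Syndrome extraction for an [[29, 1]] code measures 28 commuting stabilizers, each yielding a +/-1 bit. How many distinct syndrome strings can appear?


Each stabilizer generator gives a binary (+1 or -1) measurement outcome.
With 28 independent generators:
Total syndromes = 2^28
= 268435456

268435456


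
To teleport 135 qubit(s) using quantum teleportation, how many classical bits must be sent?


Quantum teleportation requires 2 classical bits per qubit teleported.
135 qubit(s) -> 2 * 135 = 270 classical bits

270


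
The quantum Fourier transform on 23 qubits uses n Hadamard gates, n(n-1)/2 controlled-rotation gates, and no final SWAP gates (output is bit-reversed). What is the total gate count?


Hadamard gates: 23
Controlled rotations: n*(n-1)/2 = 23*22/2 = 253
SWAP gates: 0 (omitted)
Total = 23 + 253
= 276

276


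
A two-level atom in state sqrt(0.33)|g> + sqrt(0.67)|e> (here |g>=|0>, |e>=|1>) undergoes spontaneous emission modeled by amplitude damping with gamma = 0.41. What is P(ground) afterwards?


For amplitude damping with parameter gamma on state sqrt(a)|0> + sqrt(b)|1>:
alpha^2 = 0.33, beta^2 = 0.67
P(|0>) = alpha^2 + gamma * beta^2
= 0.33 + 0.41 * 0.67
= 0.33 + 0.2747
= 0.6047

0.6047


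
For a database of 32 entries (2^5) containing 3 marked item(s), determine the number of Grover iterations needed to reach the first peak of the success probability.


After j Grover iterations the success probability is P(j) = sin^2((2j+1)*theta), where sin(theta) = sqrt(k/N).
N = 2^5 = 32, k = 3
sin(theta) = sqrt(k/N) = 0.3061862178
theta = arcsin(sqrt(k/N)) = 0.3111842443 rad
P(j) reaches its first maximum when (2j+1)*theta is as close as possible to pi/2, i.e. j = round(pi/(4*theta) - 1/2).
pi/(4*theta) - 1/2 = 2.0239
(For comparison, the common estimate pi/4 * sqrt(N/k) = 2.5651; the exact maximiser is used here.)
Optimal iterations = 2

2


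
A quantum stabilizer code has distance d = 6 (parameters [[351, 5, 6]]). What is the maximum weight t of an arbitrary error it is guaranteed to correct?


Code parameters: [[351, 5, 6]], distance d = 6.
Number of correctable errors = floor((d-1)/2)
= floor((6 - 1)/2)
= floor(5/2)
= 2

2


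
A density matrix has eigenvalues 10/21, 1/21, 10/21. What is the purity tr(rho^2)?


tr(rho^2) = sum of eigenvalues squared
= (10/21)^2 + (1/21)^2 + (10/21)^2
= (100 + 1 + 100) / 441
= 201/441
= 0.4558

0.4558


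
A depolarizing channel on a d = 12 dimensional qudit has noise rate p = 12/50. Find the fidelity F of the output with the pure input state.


F = (1-p) + p/d
= (1 - 0.2400) + 0.2400/12
= 0.7600 + 0.0200
= 0.7800

0.7800


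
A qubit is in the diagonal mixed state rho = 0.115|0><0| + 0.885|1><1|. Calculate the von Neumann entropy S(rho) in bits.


S = -p*log2(p) - (1-p)*log2(1-p)
p = 0.1150, 1-p = 0.8850
= -0.1150 * log2(0.1150) - 0.8850 * log2(0.8850)
= -(-0.3588) - (-0.1560)
= 0.5148

0.5148


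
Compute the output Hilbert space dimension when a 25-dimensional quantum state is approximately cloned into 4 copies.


Output space = H^(tensor 4) where dim(H) = 25
dim = 25^4
= 625 (after 2 factors)
= 15625 (after 3 factors)
= 390625 (after 4 factors)
= 390625

390625


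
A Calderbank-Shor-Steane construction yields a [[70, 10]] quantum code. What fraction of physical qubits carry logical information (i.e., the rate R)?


Code rate R = k/n
= 10/70
= 0.1429

0.1429


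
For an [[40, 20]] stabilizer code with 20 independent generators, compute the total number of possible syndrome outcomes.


Each stabilizer generator gives a binary (+1 or -1) measurement outcome.
With 20 independent generators:
Total syndromes = 2^20
= 1048576

1048576


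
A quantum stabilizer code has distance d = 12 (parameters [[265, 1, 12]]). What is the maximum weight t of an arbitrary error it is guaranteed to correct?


Code parameters: [[265, 1, 12]], distance d = 12.
Number of correctable errors = floor((d-1)/2)
= floor((12 - 1)/2)
= floor(11/2)
= 5

5


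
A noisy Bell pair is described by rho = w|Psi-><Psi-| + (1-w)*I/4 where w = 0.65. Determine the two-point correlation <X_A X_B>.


|Psi-> = (|01> - |10>)/sqrt(2)
For the pure Bell state, <X_A X_B> = -1 (Bell-state Pauli correlator).
The maximally-mixed part I/4 has tr(I/4 * P tensor P) = 0 for any traceless Pauli P.
So <X_A X_B>_rho = w * (-1) + (1 - w) * 0
= 0.65 * (-1)
= -0.6500

-0.6500


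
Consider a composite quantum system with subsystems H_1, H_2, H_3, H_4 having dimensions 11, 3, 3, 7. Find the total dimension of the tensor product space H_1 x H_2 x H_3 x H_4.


dim(H_1 x H_2 x H_3 x H_4) = 11 * 3 * 3 * 7
= 33 * 3 * 7
= 99 * 7
= 693

693


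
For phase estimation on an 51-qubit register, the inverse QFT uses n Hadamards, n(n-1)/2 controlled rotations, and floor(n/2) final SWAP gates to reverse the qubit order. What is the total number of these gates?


Hadamard gates: 51
Controlled rotations: n*(n-1)/2 = 51*50/2 = 1275
SWAP gates: floor(n/2) = floor(51/2) = 25
Total = 51 + 1275 + 25
= 1351

1351


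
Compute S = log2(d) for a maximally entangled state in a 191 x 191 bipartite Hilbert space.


For a maximally entangled state in d x d:
S = log2(d) = log2(191)
= 7.5774

7.5774


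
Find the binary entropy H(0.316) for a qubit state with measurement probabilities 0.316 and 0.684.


S = -p*log2(p) - (1-p)*log2(1-p)
p = 0.3160, 1-p = 0.6840
= -0.3160 * log2(0.3160) - 0.6840 * log2(0.6840)
= -(-0.5252) - (-0.3748)
= 0.9000

0.9000


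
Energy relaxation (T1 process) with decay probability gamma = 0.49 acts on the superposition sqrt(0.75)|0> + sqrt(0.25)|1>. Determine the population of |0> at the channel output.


For amplitude damping with parameter gamma on state sqrt(a)|0> + sqrt(b)|1>:
alpha^2 = 0.75, beta^2 = 0.25
P(|0>) = alpha^2 + gamma * beta^2
= 0.75 + 0.49 * 0.25
= 0.75 + 0.1225
= 0.8725

0.8725


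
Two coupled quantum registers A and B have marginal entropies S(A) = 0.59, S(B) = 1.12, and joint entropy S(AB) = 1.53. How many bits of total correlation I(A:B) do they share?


I(A:B) = S(A) + S(B) - S(AB)
= 0.59 + 1.12 - 1.53
= 0.1800

0.1800


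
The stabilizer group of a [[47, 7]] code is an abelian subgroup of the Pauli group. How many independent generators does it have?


For an [[n,k]] stabilizer code:
Number of stabilizer generators = n - k
= 47 - 7
= 40

40


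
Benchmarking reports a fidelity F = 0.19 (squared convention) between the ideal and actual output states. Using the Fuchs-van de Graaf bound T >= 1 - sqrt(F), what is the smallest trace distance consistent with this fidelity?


Fuchs-van de Graaf (squared-fidelity convention): 1 - sqrt(F) <= T <= sqrt(1 - F).
Lower bound: T >= 1 - sqrt(F)
sqrt(F) = sqrt(0.19) = 0.4359
T >= 1 - 0.4359
T >= 0.5641

0.5641


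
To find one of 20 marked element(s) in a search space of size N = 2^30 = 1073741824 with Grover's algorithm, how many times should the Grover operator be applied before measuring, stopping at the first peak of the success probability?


After j Grover iterations the success probability is P(j) = sin^2((2j+1)*theta), where sin(theta) = sqrt(k/N).
N = 2^30 = 1073741824, k = 20
sin(theta) = sqrt(k/N) = 0.0001364787584
theta = arcsin(sqrt(k/N)) = 0.0001364787588 rad
P(j) reaches its first maximum when (2j+1)*theta is as close as possible to pi/2, i.e. j = round(pi/(4*theta) - 1/2).
pi/(4*theta) - 1/2 = 5754.2282
(For comparison, the common estimate pi/4 * sqrt(N/k) = 5754.7282; the exact maximiser is used here.)
Optimal iterations = 5754

5754


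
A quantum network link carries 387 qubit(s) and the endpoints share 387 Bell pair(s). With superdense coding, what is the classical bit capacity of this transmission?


Superdense coding allows 2 classical bits per shared entangled pair.
387 pair(s) -> 2 * 387 = 774 classical bits

774


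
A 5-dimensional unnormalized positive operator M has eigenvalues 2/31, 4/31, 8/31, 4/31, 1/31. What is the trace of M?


tr(M) = sum of eigenvalues
= 2/31 + 4/31 + 8/31 + 4/31 + 1/31
= 19/31
= 0.6129

0.6129


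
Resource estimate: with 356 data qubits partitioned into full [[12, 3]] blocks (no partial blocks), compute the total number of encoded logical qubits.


Each code block uses 12 physical qubits for 3 logical qubit(s).
Number of complete blocks = floor(356 / 12) = 29
Logical qubits = 29 * 3
= 87

87


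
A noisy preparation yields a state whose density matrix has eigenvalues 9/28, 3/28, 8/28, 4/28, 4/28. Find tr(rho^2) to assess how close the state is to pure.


tr(rho^2) = sum of eigenvalues squared
= (9/28)^2 + (3/28)^2 + (8/28)^2 + (4/28)^2 + (4/28)^2
= (81 + 9 + 64 + 16 + 16) / 784
= 186/784
= 0.2372

0.2372


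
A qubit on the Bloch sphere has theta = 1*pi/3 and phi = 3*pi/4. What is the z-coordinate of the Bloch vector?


theta = 1.0472, phi = 2.3562
r_z = cos(theta) = 0.5000

0.5000


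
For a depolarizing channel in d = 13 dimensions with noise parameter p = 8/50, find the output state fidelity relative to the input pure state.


F = (1-p) + p/d
= (1 - 0.1600) + 0.1600/13
= 0.8400 + 0.0123
= 0.8523

0.8523


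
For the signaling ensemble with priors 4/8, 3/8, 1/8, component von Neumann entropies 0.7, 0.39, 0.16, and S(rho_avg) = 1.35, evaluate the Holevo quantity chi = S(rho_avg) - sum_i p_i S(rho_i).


chi = S(rho) - sum_i p_i * S(rho_i)
Weighted entropy = 4/8 * 0.7 + 3/8 * 0.39 + 1/8 * 0.16
= 0.5162
chi = 1.35 - 0.5162
= 0.8338

0.8338
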